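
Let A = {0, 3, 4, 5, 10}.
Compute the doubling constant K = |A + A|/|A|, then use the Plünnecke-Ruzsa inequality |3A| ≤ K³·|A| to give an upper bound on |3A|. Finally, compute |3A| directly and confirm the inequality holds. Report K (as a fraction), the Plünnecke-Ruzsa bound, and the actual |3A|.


|A| = 5.
Step 1: Compute A + A by enumerating all 25 pairs.
A + A = {0, 3, 4, 5, 6, 7, 8, 9, 10, 13, 14, 15, 20}, so |A + A| = 13.
Step 2: Doubling constant K = |A + A|/|A| = 13/5 = 13/5 ≈ 2.6000.
Step 3: Plünnecke-Ruzsa gives |3A| ≤ K³·|A| = (2.6000)³ · 5 ≈ 87.8800.
Step 4: Compute 3A = A + A + A directly by enumerating all triples (a,b,c) ∈ A³; |3A| = 23.
Step 5: Check 23 ≤ 87.8800? Yes ✓.

K = 13/5, Plünnecke-Ruzsa bound K³|A| ≈ 87.8800, |3A| = 23, inequality holds.


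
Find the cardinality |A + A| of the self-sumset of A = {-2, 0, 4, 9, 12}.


A + A = {a + a' : a, a' ∈ A}; |A| = 5.
General bounds: 2|A| - 1 ≤ |A + A| ≤ |A|(|A|+1)/2, i.e. 9 ≤ |A + A| ≤ 15.
Lower bound 2|A|-1 is attained iff A is an arithmetic progression.
Enumerate sums a + a' for a ≤ a' (symmetric, so this suffices):
a = -2: -2+-2=-4, -2+0=-2, -2+4=2, -2+9=7, -2+12=10
a = 0: 0+0=0, 0+4=4, 0+9=9, 0+12=12
a = 4: 4+4=8, 4+9=13, 4+12=16
a = 9: 9+9=18, 9+12=21
a = 12: 12+12=24
Distinct sums: {-4, -2, 0, 2, 4, 7, 8, 9, 10, 12, 13, 16, 18, 21, 24}
|A + A| = 15

|A + A| = 15


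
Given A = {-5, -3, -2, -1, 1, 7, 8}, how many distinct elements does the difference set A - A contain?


A - A = {a - a' : a, a' ∈ A}; |A| = 7.
Bounds: 2|A|-1 ≤ |A - A| ≤ |A|² - |A| + 1, i.e. 13 ≤ |A - A| ≤ 43.
Note: 0 ∈ A - A always (from a - a). The set is symmetric: if d ∈ A - A then -d ∈ A - A.
Enumerate nonzero differences d = a - a' with a > a' (then include -d):
Positive differences: {1, 2, 3, 4, 6, 7, 8, 9, 10, 11, 12, 13}
Full difference set: {0} ∪ (positive diffs) ∪ (negative diffs).
|A - A| = 1 + 2·12 = 25 (matches direct enumeration: 25).

|A - A| = 25


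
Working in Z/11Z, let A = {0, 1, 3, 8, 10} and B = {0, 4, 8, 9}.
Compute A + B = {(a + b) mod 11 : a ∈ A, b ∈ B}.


Work in Z/11Z: reduce every sum a + b modulo 11.
Enumerate all 20 pairs:
a = 0: 0+0=0, 0+4=4, 0+8=8, 0+9=9
a = 1: 1+0=1, 1+4=5, 1+8=9, 1+9=10
a = 3: 3+0=3, 3+4=7, 3+8=0, 3+9=1
a = 8: 8+0=8, 8+4=1, 8+8=5, 8+9=6
a = 10: 10+0=10, 10+4=3, 10+8=7, 10+9=8
Distinct residues collected: {0, 1, 3, 4, 5, 6, 7, 8, 9, 10}
|A + B| = 10 (out of 11 total residues).

A + B = {0, 1, 3, 4, 5, 6, 7, 8, 9, 10}


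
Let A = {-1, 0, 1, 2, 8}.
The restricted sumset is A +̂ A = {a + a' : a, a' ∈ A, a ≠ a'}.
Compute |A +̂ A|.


Restricted sumset: A +̂ A = {a + a' : a ∈ A, a' ∈ A, a ≠ a'}.
Equivalently, take A + A and drop any sum 2a that is achievable ONLY as a + a for a ∈ A (i.e. sums representable only with equal summands).
Enumerate pairs (a, a') with a < a' (symmetric, so each unordered pair gives one sum; this covers all a ≠ a'):
  -1 + 0 = -1
  -1 + 1 = 0
  -1 + 2 = 1
  -1 + 8 = 7
  0 + 1 = 1
  0 + 2 = 2
  0 + 8 = 8
  1 + 2 = 3
  1 + 8 = 9
  2 + 8 = 10
Collected distinct sums: {-1, 0, 1, 2, 3, 7, 8, 9, 10}
|A +̂ A| = 9
(Reference bound: |A +̂ A| ≥ 2|A| - 3 for |A| ≥ 2, with |A| = 5 giving ≥ 7.)

|A +̂ A| = 9


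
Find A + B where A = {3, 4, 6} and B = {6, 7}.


A + B = {a + b : a ∈ A, b ∈ B}.
Enumerate all |A|·|B| = 3·2 = 6 pairs (a, b) and collect distinct sums.
a = 3: 3+6=9, 3+7=10
a = 4: 4+6=10, 4+7=11
a = 6: 6+6=12, 6+7=13
Collecting distinct sums: A + B = {9, 10, 11, 12, 13}
|A + B| = 5

A + B = {9, 10, 11, 12, 13}


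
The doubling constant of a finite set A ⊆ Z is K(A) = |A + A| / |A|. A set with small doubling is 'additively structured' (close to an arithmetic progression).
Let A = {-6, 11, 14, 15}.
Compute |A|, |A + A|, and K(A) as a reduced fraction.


|A| = 4.
Compute A + A by enumerating all 16 pairs.
A + A = {-12, 5, 8, 9, 22, 25, 26, 28, 29, 30}, so |A + A| = 10.
K = |A + A| / |A| = 10/4 = 5/2 ≈ 2.5000.
Reference: AP of size 4 gives K = 7/4 ≈ 1.7500; a fully generic set of size 4 gives K ≈ 2.5000.

|A| = 4, |A + A| = 10, K = 10/4 = 5/2.


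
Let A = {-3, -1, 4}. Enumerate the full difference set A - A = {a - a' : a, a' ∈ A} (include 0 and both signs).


A - A = {a - a' : a, a' ∈ A}.
Compute a - a' for each ordered pair (a, a'):
a = -3: -3--3=0, -3--1=-2, -3-4=-7
a = -1: -1--3=2, -1--1=0, -1-4=-5
a = 4: 4--3=7, 4--1=5, 4-4=0
Collecting distinct values (and noting 0 appears from a-a):
A - A = {-7, -5, -2, 0, 2, 5, 7}
|A - A| = 7

A - A = {-7, -5, -2, 0, 2, 5, 7}


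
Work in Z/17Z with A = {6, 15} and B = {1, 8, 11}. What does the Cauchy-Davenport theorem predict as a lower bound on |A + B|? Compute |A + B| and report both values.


Cauchy-Davenport: |A + B| ≥ min(p, |A| + |B| - 1) for A, B nonempty in Z/pZ.
|A| = 2, |B| = 3, p = 17.
CD lower bound = min(17, 2 + 3 - 1) = min(17, 4) = 4.
Compute A + B mod 17 directly:
a = 6: 6+1=7, 6+8=14, 6+11=0
a = 15: 15+1=16, 15+8=6, 15+11=9
A + B = {0, 6, 7, 9, 14, 16}, so |A + B| = 6.
Verify: 6 ≥ 4? Yes ✓.

CD lower bound = 4, actual |A + B| = 6.


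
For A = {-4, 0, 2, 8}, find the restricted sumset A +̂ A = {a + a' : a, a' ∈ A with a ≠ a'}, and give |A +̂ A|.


Restricted sumset: A +̂ A = {a + a' : a ∈ A, a' ∈ A, a ≠ a'}.
Equivalently, take A + A and drop any sum 2a that is achievable ONLY as a + a for a ∈ A (i.e. sums representable only with equal summands).
Enumerate pairs (a, a') with a < a' (symmetric, so each unordered pair gives one sum; this covers all a ≠ a'):
  -4 + 0 = -4
  -4 + 2 = -2
  -4 + 8 = 4
  0 + 2 = 2
  0 + 8 = 8
  2 + 8 = 10
Collected distinct sums: {-4, -2, 2, 4, 8, 10}
|A +̂ A| = 6
(Reference bound: |A +̂ A| ≥ 2|A| - 3 for |A| ≥ 2, with |A| = 4 giving ≥ 5.)

|A +̂ A| = 6


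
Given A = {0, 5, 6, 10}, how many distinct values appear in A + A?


A + A = {a + a' : a, a' ∈ A}; |A| = 4.
General bounds: 2|A| - 1 ≤ |A + A| ≤ |A|(|A|+1)/2, i.e. 7 ≤ |A + A| ≤ 10.
Lower bound 2|A|-1 is attained iff A is an arithmetic progression.
Enumerate sums a + a' for a ≤ a' (symmetric, so this suffices):
a = 0: 0+0=0, 0+5=5, 0+6=6, 0+10=10
a = 5: 5+5=10, 5+6=11, 5+10=15
a = 6: 6+6=12, 6+10=16
a = 10: 10+10=20
Distinct sums: {0, 5, 6, 10, 11, 12, 15, 16, 20}
|A + A| = 9

|A + A| = 9


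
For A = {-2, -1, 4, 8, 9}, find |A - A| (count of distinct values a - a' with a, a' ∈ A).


A - A = {a - a' : a, a' ∈ A}; |A| = 5.
Bounds: 2|A|-1 ≤ |A - A| ≤ |A|² - |A| + 1, i.e. 9 ≤ |A - A| ≤ 21.
Note: 0 ∈ A - A always (from a - a). The set is symmetric: if d ∈ A - A then -d ∈ A - A.
Enumerate nonzero differences d = a - a' with a > a' (then include -d):
Positive differences: {1, 4, 5, 6, 9, 10, 11}
Full difference set: {0} ∪ (positive diffs) ∪ (negative diffs).
|A - A| = 1 + 2·7 = 15 (matches direct enumeration: 15).

|A - A| = 15


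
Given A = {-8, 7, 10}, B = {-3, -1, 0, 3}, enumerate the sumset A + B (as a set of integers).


A + B = {a + b : a ∈ A, b ∈ B}.
Enumerate all |A|·|B| = 3·4 = 12 pairs (a, b) and collect distinct sums.
a = -8: -8+-3=-11, -8+-1=-9, -8+0=-8, -8+3=-5
a = 7: 7+-3=4, 7+-1=6, 7+0=7, 7+3=10
a = 10: 10+-3=7, 10+-1=9, 10+0=10, 10+3=13
Collecting distinct sums: A + B = {-11, -9, -8, -5, 4, 6, 7, 9, 10, 13}
|A + B| = 10

A + B = {-11, -9, -8, -5, 4, 6, 7, 9, 10, 13}


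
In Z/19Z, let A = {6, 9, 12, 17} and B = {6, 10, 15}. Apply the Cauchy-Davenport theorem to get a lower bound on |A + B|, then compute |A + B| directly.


Cauchy-Davenport: |A + B| ≥ min(p, |A| + |B| - 1) for A, B nonempty in Z/pZ.
|A| = 4, |B| = 3, p = 19.
CD lower bound = min(19, 4 + 3 - 1) = min(19, 6) = 6.
Compute A + B mod 19 directly:
a = 6: 6+6=12, 6+10=16, 6+15=2
a = 9: 9+6=15, 9+10=0, 9+15=5
a = 12: 12+6=18, 12+10=3, 12+15=8
a = 17: 17+6=4, 17+10=8, 17+15=13
A + B = {0, 2, 3, 4, 5, 8, 12, 13, 15, 16, 18}, so |A + B| = 11.
Verify: 11 ≥ 6? Yes ✓.

CD lower bound = 6, actual |A + B| = 11.


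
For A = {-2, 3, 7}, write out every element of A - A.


A - A = {a - a' : a, a' ∈ A}.
Compute a - a' for each ordered pair (a, a'):
a = -2: -2--2=0, -2-3=-5, -2-7=-9
a = 3: 3--2=5, 3-3=0, 3-7=-4
a = 7: 7--2=9, 7-3=4, 7-7=0
Collecting distinct values (and noting 0 appears from a-a):
A - A = {-9, -5, -4, 0, 4, 5, 9}
|A - A| = 7

A - A = {-9, -5, -4, 0, 4, 5, 9}


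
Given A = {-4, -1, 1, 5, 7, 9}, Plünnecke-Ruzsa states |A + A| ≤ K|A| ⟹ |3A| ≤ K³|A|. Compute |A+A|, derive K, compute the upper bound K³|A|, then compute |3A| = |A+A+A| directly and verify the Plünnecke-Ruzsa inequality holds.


|A| = 6.
Step 1: Compute A + A by enumerating all 36 pairs.
A + A = {-8, -5, -3, -2, 0, 1, 2, 3, 4, 5, 6, 8, 10, 12, 14, 16, 18}, so |A + A| = 17.
Step 2: Doubling constant K = |A + A|/|A| = 17/6 = 17/6 ≈ 2.8333.
Step 3: Plünnecke-Ruzsa gives |3A| ≤ K³·|A| = (2.8333)³ · 6 ≈ 136.4722.
Step 4: Compute 3A = A + A + A directly by enumerating all triples (a,b,c) ∈ A³; |3A| = 30.
Step 5: Check 30 ≤ 136.4722? Yes ✓.

K = 17/6, Plünnecke-Ruzsa bound K³|A| ≈ 136.4722, |3A| = 30, inequality holds.


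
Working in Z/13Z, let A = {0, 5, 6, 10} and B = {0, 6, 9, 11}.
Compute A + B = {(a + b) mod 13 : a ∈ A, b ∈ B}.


Work in Z/13Z: reduce every sum a + b modulo 13.
Enumerate all 16 pairs:
a = 0: 0+0=0, 0+6=6, 0+9=9, 0+11=11
a = 5: 5+0=5, 5+6=11, 5+9=1, 5+11=3
a = 6: 6+0=6, 6+6=12, 6+9=2, 6+11=4
a = 10: 10+0=10, 10+6=3, 10+9=6, 10+11=8
Distinct residues collected: {0, 1, 2, 3, 4, 5, 6, 8, 9, 10, 11, 12}
|A + B| = 12 (out of 13 total residues).

A + B = {0, 1, 2, 3, 4, 5, 6, 8, 9, 10, 11, 12}


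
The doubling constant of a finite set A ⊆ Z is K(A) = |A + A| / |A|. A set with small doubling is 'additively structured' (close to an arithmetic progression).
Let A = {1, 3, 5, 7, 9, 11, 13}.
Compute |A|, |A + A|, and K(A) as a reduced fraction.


|A| = 7.
Compute A + A by enumerating all 49 pairs.
A + A = {2, 4, 6, 8, 10, 12, 14, 16, 18, 20, 22, 24, 26}, so |A + A| = 13.
K = |A + A| / |A| = 13/7 (already in lowest terms) ≈ 1.8571.
Reference: AP of size 7 gives K = 13/7 ≈ 1.8571; a fully generic set of size 7 gives K ≈ 4.0000.

|A| = 7, |A + A| = 13, K = 13/7.


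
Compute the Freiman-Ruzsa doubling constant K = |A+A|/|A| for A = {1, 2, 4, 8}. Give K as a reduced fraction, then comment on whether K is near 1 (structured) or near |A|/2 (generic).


|A| = 4.
Compute A + A by enumerating all 16 pairs.
A + A = {2, 3, 4, 5, 6, 8, 9, 10, 12, 16}, so |A + A| = 10.
K = |A + A| / |A| = 10/4 = 5/2 ≈ 2.5000.
Reference: AP of size 4 gives K = 7/4 ≈ 1.7500; a fully generic set of size 4 gives K ≈ 2.5000.

|A| = 4, |A + A| = 10, K = 10/4 = 5/2.


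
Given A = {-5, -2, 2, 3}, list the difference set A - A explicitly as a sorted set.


A - A = {a - a' : a, a' ∈ A}.
Compute a - a' for each ordered pair (a, a'):
a = -5: -5--5=0, -5--2=-3, -5-2=-7, -5-3=-8
a = -2: -2--5=3, -2--2=0, -2-2=-4, -2-3=-5
a = 2: 2--5=7, 2--2=4, 2-2=0, 2-3=-1
a = 3: 3--5=8, 3--2=5, 3-2=1, 3-3=0
Collecting distinct values (and noting 0 appears from a-a):
A - A = {-8, -7, -5, -4, -3, -1, 0, 1, 3, 4, 5, 7, 8}
|A - A| = 13

A - A = {-8, -7, -5, -4, -3, -1, 0, 1, 3, 4, 5, 7, 8}


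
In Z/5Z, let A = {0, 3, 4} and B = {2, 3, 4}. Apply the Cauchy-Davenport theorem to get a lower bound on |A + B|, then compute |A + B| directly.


Cauchy-Davenport: |A + B| ≥ min(p, |A| + |B| - 1) for A, B nonempty in Z/pZ.
|A| = 3, |B| = 3, p = 5.
CD lower bound = min(5, 3 + 3 - 1) = min(5, 5) = 5.
Compute A + B mod 5 directly:
a = 0: 0+2=2, 0+3=3, 0+4=4
a = 3: 3+2=0, 3+3=1, 3+4=2
a = 4: 4+2=1, 4+3=2, 4+4=3
A + B = {0, 1, 2, 3, 4}, so |A + B| = 5.
Verify: 5 ≥ 5? Yes ✓.

CD lower bound = 5, actual |A + B| = 5.


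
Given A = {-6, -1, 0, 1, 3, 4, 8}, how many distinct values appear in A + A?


A + A = {a + a' : a, a' ∈ A}; |A| = 7.
General bounds: 2|A| - 1 ≤ |A + A| ≤ |A|(|A|+1)/2, i.e. 13 ≤ |A + A| ≤ 28.
Lower bound 2|A|-1 is attained iff A is an arithmetic progression.
Enumerate sums a + a' for a ≤ a' (symmetric, so this suffices):
a = -6: -6+-6=-12, -6+-1=-7, -6+0=-6, -6+1=-5, -6+3=-3, -6+4=-2, -6+8=2
a = -1: -1+-1=-2, -1+0=-1, -1+1=0, -1+3=2, -1+4=3, -1+8=7
a = 0: 0+0=0, 0+1=1, 0+3=3, 0+4=4, 0+8=8
a = 1: 1+1=2, 1+3=4, 1+4=5, 1+8=9
a = 3: 3+3=6, 3+4=7, 3+8=11
a = 4: 4+4=8, 4+8=12
a = 8: 8+8=16
Distinct sums: {-12, -7, -6, -5, -3, -2, -1, 0, 1, 2, 3, 4, 5, 6, 7, 8, 9, 11, 12, 16}
|A + A| = 20

|A + A| = 20


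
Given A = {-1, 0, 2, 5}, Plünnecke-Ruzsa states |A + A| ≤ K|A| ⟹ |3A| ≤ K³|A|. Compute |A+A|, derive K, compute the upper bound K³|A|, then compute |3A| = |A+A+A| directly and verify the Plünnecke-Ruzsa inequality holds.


|A| = 4.
Step 1: Compute A + A by enumerating all 16 pairs.
A + A = {-2, -1, 0, 1, 2, 4, 5, 7, 10}, so |A + A| = 9.
Step 2: Doubling constant K = |A + A|/|A| = 9/4 = 9/4 ≈ 2.2500.
Step 3: Plünnecke-Ruzsa gives |3A| ≤ K³·|A| = (2.2500)³ · 4 ≈ 45.5625.
Step 4: Compute 3A = A + A + A directly by enumerating all triples (a,b,c) ∈ A³; |3A| = 15.
Step 5: Check 15 ≤ 45.5625? Yes ✓.

K = 9/4, Plünnecke-Ruzsa bound K³|A| ≈ 45.5625, |3A| = 15, inequality holds.


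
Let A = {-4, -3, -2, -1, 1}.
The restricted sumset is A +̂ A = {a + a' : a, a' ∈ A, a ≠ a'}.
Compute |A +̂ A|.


Restricted sumset: A +̂ A = {a + a' : a ∈ A, a' ∈ A, a ≠ a'}.
Equivalently, take A + A and drop any sum 2a that is achievable ONLY as a + a for a ∈ A (i.e. sums representable only with equal summands).
Enumerate pairs (a, a') with a < a' (symmetric, so each unordered pair gives one sum; this covers all a ≠ a'):
  -4 + -3 = -7
  -4 + -2 = -6
  -4 + -1 = -5
  -4 + 1 = -3
  -3 + -2 = -5
  -3 + -1 = -4
  -3 + 1 = -2
  -2 + -1 = -3
  -2 + 1 = -1
  -1 + 1 = 0
Collected distinct sums: {-7, -6, -5, -4, -3, -2, -1, 0}
|A +̂ A| = 8
(Reference bound: |A +̂ A| ≥ 2|A| - 3 for |A| ≥ 2, with |A| = 5 giving ≥ 7.)

|A +̂ A| = 8


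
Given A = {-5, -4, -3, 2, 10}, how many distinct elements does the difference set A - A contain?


A - A = {a - a' : a, a' ∈ A}; |A| = 5.
Bounds: 2|A|-1 ≤ |A - A| ≤ |A|² - |A| + 1, i.e. 9 ≤ |A - A| ≤ 21.
Note: 0 ∈ A - A always (from a - a). The set is symmetric: if d ∈ A - A then -d ∈ A - A.
Enumerate nonzero differences d = a - a' with a > a' (then include -d):
Positive differences: {1, 2, 5, 6, 7, 8, 13, 14, 15}
Full difference set: {0} ∪ (positive diffs) ∪ (negative diffs).
|A - A| = 1 + 2·9 = 19 (matches direct enumeration: 19).

|A - A| = 19


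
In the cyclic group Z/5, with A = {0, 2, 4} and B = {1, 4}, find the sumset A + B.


Work in Z/5Z: reduce every sum a + b modulo 5.
Enumerate all 6 pairs:
a = 0: 0+1=1, 0+4=4
a = 2: 2+1=3, 2+4=1
a = 4: 4+1=0, 4+4=3
Distinct residues collected: {0, 1, 3, 4}
|A + B| = 4 (out of 5 total residues).

A + B = {0, 1, 3, 4}


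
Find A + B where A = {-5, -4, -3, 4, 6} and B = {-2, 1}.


A + B = {a + b : a ∈ A, b ∈ B}.
Enumerate all |A|·|B| = 5·2 = 10 pairs (a, b) and collect distinct sums.
a = -5: -5+-2=-7, -5+1=-4
a = -4: -4+-2=-6, -4+1=-3
a = -3: -3+-2=-5, -3+1=-2
a = 4: 4+-2=2, 4+1=5
a = 6: 6+-2=4, 6+1=7
Collecting distinct sums: A + B = {-7, -6, -5, -4, -3, -2, 2, 4, 5, 7}
|A + B| = 10

A + B = {-7, -6, -5, -4, -3, -2, 2, 4, 5, 7}


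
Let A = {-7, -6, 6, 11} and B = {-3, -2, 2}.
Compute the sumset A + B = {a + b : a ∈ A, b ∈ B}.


A + B = {a + b : a ∈ A, b ∈ B}.
Enumerate all |A|·|B| = 4·3 = 12 pairs (a, b) and collect distinct sums.
a = -7: -7+-3=-10, -7+-2=-9, -7+2=-5
a = -6: -6+-3=-9, -6+-2=-8, -6+2=-4
a = 6: 6+-3=3, 6+-2=4, 6+2=8
a = 11: 11+-3=8, 11+-2=9, 11+2=13
Collecting distinct sums: A + B = {-10, -9, -8, -5, -4, 3, 4, 8, 9, 13}
|A + B| = 10

A + B = {-10, -9, -8, -5, -4, 3, 4, 8, 9, 13}


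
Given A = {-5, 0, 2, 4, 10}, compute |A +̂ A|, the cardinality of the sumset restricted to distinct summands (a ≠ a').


Restricted sumset: A +̂ A = {a + a' : a ∈ A, a' ∈ A, a ≠ a'}.
Equivalently, take A + A and drop any sum 2a that is achievable ONLY as a + a for a ∈ A (i.e. sums representable only with equal summands).
Enumerate pairs (a, a') with a < a' (symmetric, so each unordered pair gives one sum; this covers all a ≠ a'):
  -5 + 0 = -5
  -5 + 2 = -3
  -5 + 4 = -1
  -5 + 10 = 5
  0 + 2 = 2
  0 + 4 = 4
  0 + 10 = 10
  2 + 4 = 6
  2 + 10 = 12
  4 + 10 = 14
Collected distinct sums: {-5, -3, -1, 2, 4, 5, 6, 10, 12, 14}
|A +̂ A| = 10
(Reference bound: |A +̂ A| ≥ 2|A| - 3 for |A| ≥ 2, with |A| = 5 giving ≥ 7.)

|A +̂ A| = 10


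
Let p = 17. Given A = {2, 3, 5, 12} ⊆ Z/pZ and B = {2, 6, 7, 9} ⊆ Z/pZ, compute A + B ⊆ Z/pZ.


Work in Z/17Z: reduce every sum a + b modulo 17.
Enumerate all 16 pairs:
a = 2: 2+2=4, 2+6=8, 2+7=9, 2+9=11
a = 3: 3+2=5, 3+6=9, 3+7=10, 3+9=12
a = 5: 5+2=7, 5+6=11, 5+7=12, 5+9=14
a = 12: 12+2=14, 12+6=1, 12+7=2, 12+9=4
Distinct residues collected: {1, 2, 4, 5, 7, 8, 9, 10, 11, 12, 14}
|A + B| = 11 (out of 17 total residues).

A + B = {1, 2, 4, 5, 7, 8, 9, 10, 11, 12, 14}


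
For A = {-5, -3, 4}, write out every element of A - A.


A - A = {a - a' : a, a' ∈ A}.
Compute a - a' for each ordered pair (a, a'):
a = -5: -5--5=0, -5--3=-2, -5-4=-9
a = -3: -3--5=2, -3--3=0, -3-4=-7
a = 4: 4--5=9, 4--3=7, 4-4=0
Collecting distinct values (and noting 0 appears from a-a):
A - A = {-9, -7, -2, 0, 2, 7, 9}
|A - A| = 7

A - A = {-9, -7, -2, 0, 2, 7, 9}


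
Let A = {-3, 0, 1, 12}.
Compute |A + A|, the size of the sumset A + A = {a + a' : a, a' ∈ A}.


A + A = {a + a' : a, a' ∈ A}; |A| = 4.
General bounds: 2|A| - 1 ≤ |A + A| ≤ |A|(|A|+1)/2, i.e. 7 ≤ |A + A| ≤ 10.
Lower bound 2|A|-1 is attained iff A is an arithmetic progression.
Enumerate sums a + a' for a ≤ a' (symmetric, so this suffices):
a = -3: -3+-3=-6, -3+0=-3, -3+1=-2, -3+12=9
a = 0: 0+0=0, 0+1=1, 0+12=12
a = 1: 1+1=2, 1+12=13
a = 12: 12+12=24
Distinct sums: {-6, -3, -2, 0, 1, 2, 9, 12, 13, 24}
|A + A| = 10

|A + A| = 10


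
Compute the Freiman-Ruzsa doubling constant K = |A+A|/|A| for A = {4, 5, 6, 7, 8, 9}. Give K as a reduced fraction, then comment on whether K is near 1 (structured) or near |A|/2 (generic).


|A| = 6.
Compute A + A by enumerating all 36 pairs.
A + A = {8, 9, 10, 11, 12, 13, 14, 15, 16, 17, 18}, so |A + A| = 11.
K = |A + A| / |A| = 11/6 (already in lowest terms) ≈ 1.8333.
Reference: AP of size 6 gives K = 11/6 ≈ 1.8333; a fully generic set of size 6 gives K ≈ 3.5000.

|A| = 6, |A + A| = 11, K = 11/6.


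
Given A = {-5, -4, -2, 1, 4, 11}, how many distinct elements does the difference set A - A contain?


A - A = {a - a' : a, a' ∈ A}; |A| = 6.
Bounds: 2|A|-1 ≤ |A - A| ≤ |A|² - |A| + 1, i.e. 11 ≤ |A - A| ≤ 31.
Note: 0 ∈ A - A always (from a - a). The set is symmetric: if d ∈ A - A then -d ∈ A - A.
Enumerate nonzero differences d = a - a' with a > a' (then include -d):
Positive differences: {1, 2, 3, 5, 6, 7, 8, 9, 10, 13, 15, 16}
Full difference set: {0} ∪ (positive diffs) ∪ (negative diffs).
|A - A| = 1 + 2·12 = 25 (matches direct enumeration: 25).

|A - A| = 25


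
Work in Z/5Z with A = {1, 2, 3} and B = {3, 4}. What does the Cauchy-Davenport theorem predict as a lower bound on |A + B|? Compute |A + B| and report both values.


Cauchy-Davenport: |A + B| ≥ min(p, |A| + |B| - 1) for A, B nonempty in Z/pZ.
|A| = 3, |B| = 2, p = 5.
CD lower bound = min(5, 3 + 2 - 1) = min(5, 4) = 4.
Compute A + B mod 5 directly:
a = 1: 1+3=4, 1+4=0
a = 2: 2+3=0, 2+4=1
a = 3: 3+3=1, 3+4=2
A + B = {0, 1, 2, 4}, so |A + B| = 4.
Verify: 4 ≥ 4? Yes ✓.

CD lower bound = 4, actual |A + B| = 4.


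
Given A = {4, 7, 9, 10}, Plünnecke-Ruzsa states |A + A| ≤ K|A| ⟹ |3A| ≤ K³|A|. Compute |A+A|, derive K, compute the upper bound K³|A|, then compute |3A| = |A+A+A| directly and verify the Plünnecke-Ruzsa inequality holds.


|A| = 4.
Step 1: Compute A + A by enumerating all 16 pairs.
A + A = {8, 11, 13, 14, 16, 17, 18, 19, 20}, so |A + A| = 9.
Step 2: Doubling constant K = |A + A|/|A| = 9/4 = 9/4 ≈ 2.2500.
Step 3: Plünnecke-Ruzsa gives |3A| ≤ K³·|A| = (2.2500)³ · 4 ≈ 45.5625.
Step 4: Compute 3A = A + A + A directly by enumerating all triples (a,b,c) ∈ A³; |3A| = 15.
Step 5: Check 15 ≤ 45.5625? Yes ✓.

K = 9/4, Plünnecke-Ruzsa bound K³|A| ≈ 45.5625, |3A| = 15, inequality holds.


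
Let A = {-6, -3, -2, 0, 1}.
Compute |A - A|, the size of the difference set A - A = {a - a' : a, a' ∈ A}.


A - A = {a - a' : a, a' ∈ A}; |A| = 5.
Bounds: 2|A|-1 ≤ |A - A| ≤ |A|² - |A| + 1, i.e. 9 ≤ |A - A| ≤ 21.
Note: 0 ∈ A - A always (from a - a). The set is symmetric: if d ∈ A - A then -d ∈ A - A.
Enumerate nonzero differences d = a - a' with a > a' (then include -d):
Positive differences: {1, 2, 3, 4, 6, 7}
Full difference set: {0} ∪ (positive diffs) ∪ (negative diffs).
|A - A| = 1 + 2·6 = 13 (matches direct enumeration: 13).

|A - A| = 13


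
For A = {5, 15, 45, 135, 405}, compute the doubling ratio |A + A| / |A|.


|A| = 5.
Compute A + A by enumerating all 25 pairs.
A + A = {10, 20, 30, 50, 60, 90, 140, 150, 180, 270, 410, 420, 450, 540, 810}, so |A + A| = 15.
K = |A + A| / |A| = 15/5 = 3/1 ≈ 3.0000.
Reference: AP of size 5 gives K = 9/5 ≈ 1.8000; a fully generic set of size 5 gives K ≈ 3.0000.

|A| = 5, |A + A| = 15, K = 15/5 = 3/1.


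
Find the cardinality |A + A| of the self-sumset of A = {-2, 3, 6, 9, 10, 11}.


A + A = {a + a' : a, a' ∈ A}; |A| = 6.
General bounds: 2|A| - 1 ≤ |A + A| ≤ |A|(|A|+1)/2, i.e. 11 ≤ |A + A| ≤ 21.
Lower bound 2|A|-1 is attained iff A is an arithmetic progression.
Enumerate sums a + a' for a ≤ a' (symmetric, so this suffices):
a = -2: -2+-2=-4, -2+3=1, -2+6=4, -2+9=7, -2+10=8, -2+11=9
a = 3: 3+3=6, 3+6=9, 3+9=12, 3+10=13, 3+11=14
a = 6: 6+6=12, 6+9=15, 6+10=16, 6+11=17
a = 9: 9+9=18, 9+10=19, 9+11=20
a = 10: 10+10=20, 10+11=21
a = 11: 11+11=22
Distinct sums: {-4, 1, 4, 6, 7, 8, 9, 12, 13, 14, 15, 16, 17, 18, 19, 20, 21, 22}
|A + A| = 18

|A + A| = 18


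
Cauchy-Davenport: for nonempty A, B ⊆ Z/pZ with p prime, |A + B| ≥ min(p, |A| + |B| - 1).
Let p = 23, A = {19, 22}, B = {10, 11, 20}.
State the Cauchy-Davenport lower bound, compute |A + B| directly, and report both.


Cauchy-Davenport: |A + B| ≥ min(p, |A| + |B| - 1) for A, B nonempty in Z/pZ.
|A| = 2, |B| = 3, p = 23.
CD lower bound = min(23, 2 + 3 - 1) = min(23, 4) = 4.
Compute A + B mod 23 directly:
a = 19: 19+10=6, 19+11=7, 19+20=16
a = 22: 22+10=9, 22+11=10, 22+20=19
A + B = {6, 7, 9, 10, 16, 19}, so |A + B| = 6.
Verify: 6 ≥ 4? Yes ✓.

CD lower bound = 4, actual |A + B| = 6.


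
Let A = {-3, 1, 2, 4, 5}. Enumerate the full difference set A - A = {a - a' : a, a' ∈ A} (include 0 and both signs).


A - A = {a - a' : a, a' ∈ A}.
Compute a - a' for each ordered pair (a, a'):
a = -3: -3--3=0, -3-1=-4, -3-2=-5, -3-4=-7, -3-5=-8
a = 1: 1--3=4, 1-1=0, 1-2=-1, 1-4=-3, 1-5=-4
a = 2: 2--3=5, 2-1=1, 2-2=0, 2-4=-2, 2-5=-3
a = 4: 4--3=7, 4-1=3, 4-2=2, 4-4=0, 4-5=-1
a = 5: 5--3=8, 5-1=4, 5-2=3, 5-4=1, 5-5=0
Collecting distinct values (and noting 0 appears from a-a):
A - A = {-8, -7, -5, -4, -3, -2, -1, 0, 1, 2, 3, 4, 5, 7, 8}
|A - A| = 15

A - A = {-8, -7, -5, -4, -3, -2, -1, 0, 1, 2, 3, 4, 5, 7, 8}


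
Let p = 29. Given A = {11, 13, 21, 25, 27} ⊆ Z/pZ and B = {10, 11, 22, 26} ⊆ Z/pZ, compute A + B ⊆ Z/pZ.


Work in Z/29Z: reduce every sum a + b modulo 29.
Enumerate all 20 pairs:
a = 11: 11+10=21, 11+11=22, 11+22=4, 11+26=8
a = 13: 13+10=23, 13+11=24, 13+22=6, 13+26=10
a = 21: 21+10=2, 21+11=3, 21+22=14, 21+26=18
a = 25: 25+10=6, 25+11=7, 25+22=18, 25+26=22
a = 27: 27+10=8, 27+11=9, 27+22=20, 27+26=24
Distinct residues collected: {2, 3, 4, 6, 7, 8, 9, 10, 14, 18, 20, 21, 22, 23, 24}
|A + B| = 15 (out of 29 total residues).

A + B = {2, 3, 4, 6, 7, 8, 9, 10, 14, 18, 20, 21, 22, 23, 24}


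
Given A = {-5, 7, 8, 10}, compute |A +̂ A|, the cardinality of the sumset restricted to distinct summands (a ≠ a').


Restricted sumset: A +̂ A = {a + a' : a ∈ A, a' ∈ A, a ≠ a'}.
Equivalently, take A + A and drop any sum 2a that is achievable ONLY as a + a for a ∈ A (i.e. sums representable only with equal summands).
Enumerate pairs (a, a') with a < a' (symmetric, so each unordered pair gives one sum; this covers all a ≠ a'):
  -5 + 7 = 2
  -5 + 8 = 3
  -5 + 10 = 5
  7 + 8 = 15
  7 + 10 = 17
  8 + 10 = 18
Collected distinct sums: {2, 3, 5, 15, 17, 18}
|A +̂ A| = 6
(Reference bound: |A +̂ A| ≥ 2|A| - 3 for |A| ≥ 2, with |A| = 4 giving ≥ 5.)

|A +̂ A| = 6


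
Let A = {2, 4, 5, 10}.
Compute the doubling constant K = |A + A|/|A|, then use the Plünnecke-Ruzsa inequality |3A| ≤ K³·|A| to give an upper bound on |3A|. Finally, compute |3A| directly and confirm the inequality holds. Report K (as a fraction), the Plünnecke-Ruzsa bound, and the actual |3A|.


|A| = 4.
Step 1: Compute A + A by enumerating all 16 pairs.
A + A = {4, 6, 7, 8, 9, 10, 12, 14, 15, 20}, so |A + A| = 10.
Step 2: Doubling constant K = |A + A|/|A| = 10/4 = 10/4 ≈ 2.5000.
Step 3: Plünnecke-Ruzsa gives |3A| ≤ K³·|A| = (2.5000)³ · 4 ≈ 62.5000.
Step 4: Compute 3A = A + A + A directly by enumerating all triples (a,b,c) ∈ A³; |3A| = 18.
Step 5: Check 18 ≤ 62.5000? Yes ✓.

K = 10/4, Plünnecke-Ruzsa bound K³|A| ≈ 62.5000, |3A| = 18, inequality holds.


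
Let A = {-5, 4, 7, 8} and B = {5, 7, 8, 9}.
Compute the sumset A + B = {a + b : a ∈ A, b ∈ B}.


A + B = {a + b : a ∈ A, b ∈ B}.
Enumerate all |A|·|B| = 4·4 = 16 pairs (a, b) and collect distinct sums.
a = -5: -5+5=0, -5+7=2, -5+8=3, -5+9=4
a = 4: 4+5=9, 4+7=11, 4+8=12, 4+9=13
a = 7: 7+5=12, 7+7=14, 7+8=15, 7+9=16
a = 8: 8+5=13, 8+7=15, 8+8=16, 8+9=17
Collecting distinct sums: A + B = {0, 2, 3, 4, 9, 11, 12, 13, 14, 15, 16, 17}
|A + B| = 12

A + B = {0, 2, 3, 4, 9, 11, 12, 13, 14, 15, 16, 17}


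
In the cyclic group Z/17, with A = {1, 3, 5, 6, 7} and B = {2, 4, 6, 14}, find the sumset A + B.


Work in Z/17Z: reduce every sum a + b modulo 17.
Enumerate all 20 pairs:
a = 1: 1+2=3, 1+4=5, 1+6=7, 1+14=15
a = 3: 3+2=5, 3+4=7, 3+6=9, 3+14=0
a = 5: 5+2=7, 5+4=9, 5+6=11, 5+14=2
a = 6: 6+2=8, 6+4=10, 6+6=12, 6+14=3
a = 7: 7+2=9, 7+4=11, 7+6=13, 7+14=4
Distinct residues collected: {0, 2, 3, 4, 5, 7, 8, 9, 10, 11, 12, 13, 15}
|A + B| = 13 (out of 17 total residues).

A + B = {0, 2, 3, 4, 5, 7, 8, 9, 10, 11, 12, 13, 15}


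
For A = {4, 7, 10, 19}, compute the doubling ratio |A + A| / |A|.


|A| = 4.
Compute A + A by enumerating all 16 pairs.
A + A = {8, 11, 14, 17, 20, 23, 26, 29, 38}, so |A + A| = 9.
K = |A + A| / |A| = 9/4 (already in lowest terms) ≈ 2.2500.
Reference: AP of size 4 gives K = 7/4 ≈ 1.7500; a fully generic set of size 4 gives K ≈ 2.5000.

|A| = 4, |A + A| = 9, K = 9/4.


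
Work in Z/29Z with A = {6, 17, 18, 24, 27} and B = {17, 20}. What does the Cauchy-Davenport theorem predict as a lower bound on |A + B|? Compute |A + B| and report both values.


Cauchy-Davenport: |A + B| ≥ min(p, |A| + |B| - 1) for A, B nonempty in Z/pZ.
|A| = 5, |B| = 2, p = 29.
CD lower bound = min(29, 5 + 2 - 1) = min(29, 6) = 6.
Compute A + B mod 29 directly:
a = 6: 6+17=23, 6+20=26
a = 17: 17+17=5, 17+20=8
a = 18: 18+17=6, 18+20=9
a = 24: 24+17=12, 24+20=15
a = 27: 27+17=15, 27+20=18
A + B = {5, 6, 8, 9, 12, 15, 18, 23, 26}, so |A + B| = 9.
Verify: 9 ≥ 6? Yes ✓.

CD lower bound = 6, actual |A + B| = 9.


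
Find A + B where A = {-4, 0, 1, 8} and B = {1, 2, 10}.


A + B = {a + b : a ∈ A, b ∈ B}.
Enumerate all |A|·|B| = 4·3 = 12 pairs (a, b) and collect distinct sums.
a = -4: -4+1=-3, -4+2=-2, -4+10=6
a = 0: 0+1=1, 0+2=2, 0+10=10
a = 1: 1+1=2, 1+2=3, 1+10=11
a = 8: 8+1=9, 8+2=10, 8+10=18
Collecting distinct sums: A + B = {-3, -2, 1, 2, 3, 6, 9, 10, 11, 18}
|A + B| = 10

A + B = {-3, -2, 1, 2, 3, 6, 9, 10, 11, 18}


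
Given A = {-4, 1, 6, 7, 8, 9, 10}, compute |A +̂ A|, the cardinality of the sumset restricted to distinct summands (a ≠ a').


Restricted sumset: A +̂ A = {a + a' : a ∈ A, a' ∈ A, a ≠ a'}.
Equivalently, take A + A and drop any sum 2a that is achievable ONLY as a + a for a ∈ A (i.e. sums representable only with equal summands).
Enumerate pairs (a, a') with a < a' (symmetric, so each unordered pair gives one sum; this covers all a ≠ a'):
  -4 + 1 = -3
  -4 + 6 = 2
  -4 + 7 = 3
  -4 + 8 = 4
  -4 + 9 = 5
  -4 + 10 = 6
  1 + 6 = 7
  1 + 7 = 8
  1 + 8 = 9
  1 + 9 = 10
  1 + 10 = 11
  6 + 7 = 13
  6 + 8 = 14
  6 + 9 = 15
  6 + 10 = 16
  7 + 8 = 15
  7 + 9 = 16
  7 + 10 = 17
  8 + 9 = 17
  8 + 10 = 18
  9 + 10 = 19
Collected distinct sums: {-3, 2, 3, 4, 5, 6, 7, 8, 9, 10, 11, 13, 14, 15, 16, 17, 18, 19}
|A +̂ A| = 18
(Reference bound: |A +̂ A| ≥ 2|A| - 3 for |A| ≥ 2, with |A| = 7 giving ≥ 11.)

|A +̂ A| = 18


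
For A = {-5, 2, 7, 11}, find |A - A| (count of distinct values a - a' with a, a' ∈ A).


A - A = {a - a' : a, a' ∈ A}; |A| = 4.
Bounds: 2|A|-1 ≤ |A - A| ≤ |A|² - |A| + 1, i.e. 7 ≤ |A - A| ≤ 13.
Note: 0 ∈ A - A always (from a - a). The set is symmetric: if d ∈ A - A then -d ∈ A - A.
Enumerate nonzero differences d = a - a' with a > a' (then include -d):
Positive differences: {4, 5, 7, 9, 12, 16}
Full difference set: {0} ∪ (positive diffs) ∪ (negative diffs).
|A - A| = 1 + 2·6 = 13 (matches direct enumeration: 13).

|A - A| = 13


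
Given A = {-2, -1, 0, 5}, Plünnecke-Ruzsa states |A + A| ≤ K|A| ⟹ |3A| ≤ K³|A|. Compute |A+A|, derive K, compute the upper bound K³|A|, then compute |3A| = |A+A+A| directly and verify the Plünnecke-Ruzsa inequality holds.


|A| = 4.
Step 1: Compute A + A by enumerating all 16 pairs.
A + A = {-4, -3, -2, -1, 0, 3, 4, 5, 10}, so |A + A| = 9.
Step 2: Doubling constant K = |A + A|/|A| = 9/4 = 9/4 ≈ 2.2500.
Step 3: Plünnecke-Ruzsa gives |3A| ≤ K³·|A| = (2.2500)³ · 4 ≈ 45.5625.
Step 4: Compute 3A = A + A + A directly by enumerating all triples (a,b,c) ∈ A³; |3A| = 16.
Step 5: Check 16 ≤ 45.5625? Yes ✓.

K = 9/4, Plünnecke-Ruzsa bound K³|A| ≈ 45.5625, |3A| = 16, inequality holds.


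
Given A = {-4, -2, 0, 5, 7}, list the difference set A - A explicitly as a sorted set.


A - A = {a - a' : a, a' ∈ A}.
Compute a - a' for each ordered pair (a, a'):
a = -4: -4--4=0, -4--2=-2, -4-0=-4, -4-5=-9, -4-7=-11
a = -2: -2--4=2, -2--2=0, -2-0=-2, -2-5=-7, -2-7=-9
a = 0: 0--4=4, 0--2=2, 0-0=0, 0-5=-5, 0-7=-7
a = 5: 5--4=9, 5--2=7, 5-0=5, 5-5=0, 5-7=-2
a = 7: 7--4=11, 7--2=9, 7-0=7, 7-5=2, 7-7=0
Collecting distinct values (and noting 0 appears from a-a):
A - A = {-11, -9, -7, -5, -4, -2, 0, 2, 4, 5, 7, 9, 11}
|A - A| = 13

A - A = {-11, -9, -7, -5, -4, -2, 0, 2, 4, 5, 7, 9, 11}


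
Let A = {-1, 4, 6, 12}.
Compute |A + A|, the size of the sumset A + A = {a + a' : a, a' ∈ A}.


A + A = {a + a' : a, a' ∈ A}; |A| = 4.
General bounds: 2|A| - 1 ≤ |A + A| ≤ |A|(|A|+1)/2, i.e. 7 ≤ |A + A| ≤ 10.
Lower bound 2|A|-1 is attained iff A is an arithmetic progression.
Enumerate sums a + a' for a ≤ a' (symmetric, so this suffices):
a = -1: -1+-1=-2, -1+4=3, -1+6=5, -1+12=11
a = 4: 4+4=8, 4+6=10, 4+12=16
a = 6: 6+6=12, 6+12=18
a = 12: 12+12=24
Distinct sums: {-2, 3, 5, 8, 10, 11, 12, 16, 18, 24}
|A + A| = 10

|A + A| = 10


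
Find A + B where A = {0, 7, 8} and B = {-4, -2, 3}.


A + B = {a + b : a ∈ A, b ∈ B}.
Enumerate all |A|·|B| = 3·3 = 9 pairs (a, b) and collect distinct sums.
a = 0: 0+-4=-4, 0+-2=-2, 0+3=3
a = 7: 7+-4=3, 7+-2=5, 7+3=10
a = 8: 8+-4=4, 8+-2=6, 8+3=11
Collecting distinct sums: A + B = {-4, -2, 3, 4, 5, 6, 10, 11}
|A + B| = 8

A + B = {-4, -2, 3, 4, 5, 6, 10, 11}


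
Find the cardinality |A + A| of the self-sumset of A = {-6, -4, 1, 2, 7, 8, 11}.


A + A = {a + a' : a, a' ∈ A}; |A| = 7.
General bounds: 2|A| - 1 ≤ |A + A| ≤ |A|(|A|+1)/2, i.e. 13 ≤ |A + A| ≤ 28.
Lower bound 2|A|-1 is attained iff A is an arithmetic progression.
Enumerate sums a + a' for a ≤ a' (symmetric, so this suffices):
a = -6: -6+-6=-12, -6+-4=-10, -6+1=-5, -6+2=-4, -6+7=1, -6+8=2, -6+11=5
a = -4: -4+-4=-8, -4+1=-3, -4+2=-2, -4+7=3, -4+8=4, -4+11=7
a = 1: 1+1=2, 1+2=3, 1+7=8, 1+8=9, 1+11=12
a = 2: 2+2=4, 2+7=9, 2+8=10, 2+11=13
a = 7: 7+7=14, 7+8=15, 7+11=18
a = 8: 8+8=16, 8+11=19
a = 11: 11+11=22
Distinct sums: {-12, -10, -8, -5, -4, -3, -2, 1, 2, 3, 4, 5, 7, 8, 9, 10, 12, 13, 14, 15, 16, 18, 19, 22}
|A + A| = 24

|A + A| = 24


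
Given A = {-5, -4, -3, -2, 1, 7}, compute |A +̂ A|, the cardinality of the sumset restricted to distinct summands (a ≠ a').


Restricted sumset: A +̂ A = {a + a' : a ∈ A, a' ∈ A, a ≠ a'}.
Equivalently, take A + A and drop any sum 2a that is achievable ONLY as a + a for a ∈ A (i.e. sums representable only with equal summands).
Enumerate pairs (a, a') with a < a' (symmetric, so each unordered pair gives one sum; this covers all a ≠ a'):
  -5 + -4 = -9
  -5 + -3 = -8
  -5 + -2 = -7
  -5 + 1 = -4
  -5 + 7 = 2
  -4 + -3 = -7
  -4 + -2 = -6
  -4 + 1 = -3
  -4 + 7 = 3
  -3 + -2 = -5
  -3 + 1 = -2
  -3 + 7 = 4
  -2 + 1 = -1
  -2 + 7 = 5
  1 + 7 = 8
Collected distinct sums: {-9, -8, -7, -6, -5, -4, -3, -2, -1, 2, 3, 4, 5, 8}
|A +̂ A| = 14
(Reference bound: |A +̂ A| ≥ 2|A| - 3 for |A| ≥ 2, with |A| = 6 giving ≥ 9.)

|A +̂ A| = 14


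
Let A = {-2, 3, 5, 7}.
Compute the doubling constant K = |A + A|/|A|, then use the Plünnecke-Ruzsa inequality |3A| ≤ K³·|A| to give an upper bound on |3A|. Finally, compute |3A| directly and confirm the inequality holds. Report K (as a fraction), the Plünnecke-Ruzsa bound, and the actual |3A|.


|A| = 4.
Step 1: Compute A + A by enumerating all 16 pairs.
A + A = {-4, 1, 3, 5, 6, 8, 10, 12, 14}, so |A + A| = 9.
Step 2: Doubling constant K = |A + A|/|A| = 9/4 = 9/4 ≈ 2.2500.
Step 3: Plünnecke-Ruzsa gives |3A| ≤ K³·|A| = (2.2500)³ · 4 ≈ 45.5625.
Step 4: Compute 3A = A + A + A directly by enumerating all triples (a,b,c) ∈ A³; |3A| = 16.
Step 5: Check 16 ≤ 45.5625? Yes ✓.

K = 9/4, Plünnecke-Ruzsa bound K³|A| ≈ 45.5625, |3A| = 16, inequality holds.


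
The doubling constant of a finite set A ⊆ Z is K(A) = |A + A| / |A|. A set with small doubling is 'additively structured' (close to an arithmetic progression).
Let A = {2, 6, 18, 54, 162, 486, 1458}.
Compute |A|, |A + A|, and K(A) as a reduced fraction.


|A| = 7.
Compute A + A by enumerating all 49 pairs.
A + A = {4, 8, 12, 20, 24, 36, 56, 60, 72, 108, 164, 168, 180, 216, 324, 488, 492, 504, 540, 648, 972, 1460, 1464, 1476, 1512, 1620, 1944, 2916}, so |A + A| = 28.
K = |A + A| / |A| = 28/7 = 4/1 ≈ 4.0000.
Reference: AP of size 7 gives K = 13/7 ≈ 1.8571; a fully generic set of size 7 gives K ≈ 4.0000.

|A| = 7, |A + A| = 28, K = 28/7 = 4/1.


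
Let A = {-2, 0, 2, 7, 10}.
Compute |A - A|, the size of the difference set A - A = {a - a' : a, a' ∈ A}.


A - A = {a - a' : a, a' ∈ A}; |A| = 5.
Bounds: 2|A|-1 ≤ |A - A| ≤ |A|² - |A| + 1, i.e. 9 ≤ |A - A| ≤ 21.
Note: 0 ∈ A - A always (from a - a). The set is symmetric: if d ∈ A - A then -d ∈ A - A.
Enumerate nonzero differences d = a - a' with a > a' (then include -d):
Positive differences: {2, 3, 4, 5, 7, 8, 9, 10, 12}
Full difference set: {0} ∪ (positive diffs) ∪ (negative diffs).
|A - A| = 1 + 2·9 = 19 (matches direct enumeration: 19).

|A - A| = 19


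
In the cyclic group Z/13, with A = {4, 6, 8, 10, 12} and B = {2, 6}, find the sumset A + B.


Work in Z/13Z: reduce every sum a + b modulo 13.
Enumerate all 10 pairs:
a = 4: 4+2=6, 4+6=10
a = 6: 6+2=8, 6+6=12
a = 8: 8+2=10, 8+6=1
a = 10: 10+2=12, 10+6=3
a = 12: 12+2=1, 12+6=5
Distinct residues collected: {1, 3, 5, 6, 8, 10, 12}
|A + B| = 7 (out of 13 total residues).

A + B = {1, 3, 5, 6, 8, 10, 12}


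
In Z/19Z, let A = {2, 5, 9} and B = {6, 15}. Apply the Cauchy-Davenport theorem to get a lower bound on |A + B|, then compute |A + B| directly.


Cauchy-Davenport: |A + B| ≥ min(p, |A| + |B| - 1) for A, B nonempty in Z/pZ.
|A| = 3, |B| = 2, p = 19.
CD lower bound = min(19, 3 + 2 - 1) = min(19, 4) = 4.
Compute A + B mod 19 directly:
a = 2: 2+6=8, 2+15=17
a = 5: 5+6=11, 5+15=1
a = 9: 9+6=15, 9+15=5
A + B = {1, 5, 8, 11, 15, 17}, so |A + B| = 6.
Verify: 6 ≥ 4? Yes ✓.

CD lower bound = 4, actual |A + B| = 6.


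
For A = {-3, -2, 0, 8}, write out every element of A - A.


A - A = {a - a' : a, a' ∈ A}.
Compute a - a' for each ordered pair (a, a'):
a = -3: -3--3=0, -3--2=-1, -3-0=-3, -3-8=-11
a = -2: -2--3=1, -2--2=0, -2-0=-2, -2-8=-10
a = 0: 0--3=3, 0--2=2, 0-0=0, 0-8=-8
a = 8: 8--3=11, 8--2=10, 8-0=8, 8-8=0
Collecting distinct values (and noting 0 appears from a-a):
A - A = {-11, -10, -8, -3, -2, -1, 0, 1, 2, 3, 8, 10, 11}
|A - A| = 13

A - A = {-11, -10, -8, -3, -2, -1, 0, 1, 2, 3, 8, 10, 11}


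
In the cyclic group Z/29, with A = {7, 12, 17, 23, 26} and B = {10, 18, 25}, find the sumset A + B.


Work in Z/29Z: reduce every sum a + b modulo 29.
Enumerate all 15 pairs:
a = 7: 7+10=17, 7+18=25, 7+25=3
a = 12: 12+10=22, 12+18=1, 12+25=8
a = 17: 17+10=27, 17+18=6, 17+25=13
a = 23: 23+10=4, 23+18=12, 23+25=19
a = 26: 26+10=7, 26+18=15, 26+25=22
Distinct residues collected: {1, 3, 4, 6, 7, 8, 12, 13, 15, 17, 19, 22, 25, 27}
|A + B| = 14 (out of 29 total residues).

A + B = {1, 3, 4, 6, 7, 8, 12, 13, 15, 17, 19, 22, 25, 27}


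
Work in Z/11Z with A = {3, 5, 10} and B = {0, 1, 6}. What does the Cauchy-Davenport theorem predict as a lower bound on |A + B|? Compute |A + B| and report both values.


Cauchy-Davenport: |A + B| ≥ min(p, |A| + |B| - 1) for A, B nonempty in Z/pZ.
|A| = 3, |B| = 3, p = 11.
CD lower bound = min(11, 3 + 3 - 1) = min(11, 5) = 5.
Compute A + B mod 11 directly:
a = 3: 3+0=3, 3+1=4, 3+6=9
a = 5: 5+0=5, 5+1=6, 5+6=0
a = 10: 10+0=10, 10+1=0, 10+6=5
A + B = {0, 3, 4, 5, 6, 9, 10}, so |A + B| = 7.
Verify: 7 ≥ 5? Yes ✓.

CD lower bound = 5, actual |A + B| = 7.


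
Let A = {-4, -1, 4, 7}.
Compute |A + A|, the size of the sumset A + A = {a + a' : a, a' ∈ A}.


A + A = {a + a' : a, a' ∈ A}; |A| = 4.
General bounds: 2|A| - 1 ≤ |A + A| ≤ |A|(|A|+1)/2, i.e. 7 ≤ |A + A| ≤ 10.
Lower bound 2|A|-1 is attained iff A is an arithmetic progression.
Enumerate sums a + a' for a ≤ a' (symmetric, so this suffices):
a = -4: -4+-4=-8, -4+-1=-5, -4+4=0, -4+7=3
a = -1: -1+-1=-2, -1+4=3, -1+7=6
a = 4: 4+4=8, 4+7=11
a = 7: 7+7=14
Distinct sums: {-8, -5, -2, 0, 3, 6, 8, 11, 14}
|A + A| = 9

|A + A| = 9


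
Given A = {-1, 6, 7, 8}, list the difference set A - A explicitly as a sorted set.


A - A = {a - a' : a, a' ∈ A}.
Compute a - a' for each ordered pair (a, a'):
a = -1: -1--1=0, -1-6=-7, -1-7=-8, -1-8=-9
a = 6: 6--1=7, 6-6=0, 6-7=-1, 6-8=-2
a = 7: 7--1=8, 7-6=1, 7-7=0, 7-8=-1
a = 8: 8--1=9, 8-6=2, 8-7=1, 8-8=0
Collecting distinct values (and noting 0 appears from a-a):
A - A = {-9, -8, -7, -2, -1, 0, 1, 2, 7, 8, 9}
|A - A| = 11

A - A = {-9, -8, -7, -2, -1, 0, 1, 2, 7, 8, 9}


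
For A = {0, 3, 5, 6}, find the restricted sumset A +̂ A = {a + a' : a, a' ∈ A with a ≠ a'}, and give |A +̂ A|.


Restricted sumset: A +̂ A = {a + a' : a ∈ A, a' ∈ A, a ≠ a'}.
Equivalently, take A + A and drop any sum 2a that is achievable ONLY as a + a for a ∈ A (i.e. sums representable only with equal summands).
Enumerate pairs (a, a') with a < a' (symmetric, so each unordered pair gives one sum; this covers all a ≠ a'):
  0 + 3 = 3
  0 + 5 = 5
  0 + 6 = 6
  3 + 5 = 8
  3 + 6 = 9
  5 + 6 = 11
Collected distinct sums: {3, 5, 6, 8, 9, 11}
|A +̂ A| = 6
(Reference bound: |A +̂ A| ≥ 2|A| - 3 for |A| ≥ 2, with |A| = 4 giving ≥ 5.)

|A +̂ A| = 6


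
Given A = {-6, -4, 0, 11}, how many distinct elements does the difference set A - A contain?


A - A = {a - a' : a, a' ∈ A}; |A| = 4.
Bounds: 2|A|-1 ≤ |A - A| ≤ |A|² - |A| + 1, i.e. 7 ≤ |A - A| ≤ 13.
Note: 0 ∈ A - A always (from a - a). The set is symmetric: if d ∈ A - A then -d ∈ A - A.
Enumerate nonzero differences d = a - a' with a > a' (then include -d):
Positive differences: {2, 4, 6, 11, 15, 17}
Full difference set: {0} ∪ (positive diffs) ∪ (negative diffs).
|A - A| = 1 + 2·6 = 13 (matches direct enumeration: 13).

|A - A| = 13


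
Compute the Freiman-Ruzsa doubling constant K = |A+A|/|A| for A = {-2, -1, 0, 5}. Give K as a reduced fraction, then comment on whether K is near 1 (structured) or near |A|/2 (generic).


|A| = 4.
Compute A + A by enumerating all 16 pairs.
A + A = {-4, -3, -2, -1, 0, 3, 4, 5, 10}, so |A + A| = 9.
K = |A + A| / |A| = 9/4 (already in lowest terms) ≈ 2.2500.
Reference: AP of size 4 gives K = 7/4 ≈ 1.7500; a fully generic set of size 4 gives K ≈ 2.5000.

|A| = 4, |A + A| = 9, K = 9/4.
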